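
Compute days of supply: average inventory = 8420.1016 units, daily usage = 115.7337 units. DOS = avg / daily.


DOS = 8420.1016 / 115.7337 = 72.7541

72.7541 days


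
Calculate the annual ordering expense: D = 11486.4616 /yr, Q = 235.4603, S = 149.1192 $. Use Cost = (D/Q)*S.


Number of orders = D/Q = 48.7830
Cost = 48.7830 * 149.1192 = 7274.4831

7274.4831 $/yr


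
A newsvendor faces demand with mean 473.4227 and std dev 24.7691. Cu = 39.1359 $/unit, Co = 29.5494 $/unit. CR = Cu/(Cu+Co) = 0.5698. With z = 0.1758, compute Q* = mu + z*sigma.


CR = Cu/(Cu+Co) = 39.1359/(39.1359+29.5494) = 0.5698
z = 0.1758
Q* = 473.4227 + 0.1758 * 24.7691 = 477.7771

477.7771 units


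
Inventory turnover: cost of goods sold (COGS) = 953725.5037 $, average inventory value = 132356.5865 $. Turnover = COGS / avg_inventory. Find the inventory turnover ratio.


Turnover = 953725.5037 / 132356.5865 = 7.2057

7.2057


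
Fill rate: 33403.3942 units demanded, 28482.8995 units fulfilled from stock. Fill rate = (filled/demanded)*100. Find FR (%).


FR = 28482.8995 / 33403.3942 * 100 = 85.2695

85.2695%


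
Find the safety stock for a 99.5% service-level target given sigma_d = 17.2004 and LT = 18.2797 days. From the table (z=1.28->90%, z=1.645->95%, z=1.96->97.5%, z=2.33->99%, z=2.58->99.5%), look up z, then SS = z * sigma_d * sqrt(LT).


From the table, SL = 99.5% corresponds to z = 2.58
sqrt(LT) = sqrt(18.2797) = 4.2755
SS = 2.58 * 17.2004 * 4.2755 = 189.7330

189.7330 units


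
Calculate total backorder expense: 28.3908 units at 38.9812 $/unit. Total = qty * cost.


Total = 28.3908 * 38.9812 = 1106.7075

1106.7075 $


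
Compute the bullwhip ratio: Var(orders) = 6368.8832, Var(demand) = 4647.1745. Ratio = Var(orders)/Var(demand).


BW = 6368.8832 / 4647.1745 = 1.3705

1.3705


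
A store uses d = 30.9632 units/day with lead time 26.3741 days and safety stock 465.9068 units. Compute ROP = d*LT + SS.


d*LT = 30.9632 * 26.3741 = 816.6265
ROP = 816.6265 + 465.9068 = 1282.5333

1282.5333 units


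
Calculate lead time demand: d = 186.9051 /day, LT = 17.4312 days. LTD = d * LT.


LTD = 186.9051 * 17.4312 = 3257.9802

3257.9802 units


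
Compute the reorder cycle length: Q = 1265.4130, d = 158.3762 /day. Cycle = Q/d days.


Cycle = 1265.4130 / 158.3762 = 7.9899

7.9899 days


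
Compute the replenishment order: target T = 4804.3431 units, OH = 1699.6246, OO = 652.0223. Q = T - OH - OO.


Inventory position = OH + OO = 1699.6246 + 652.0223 = 2351.6469
Q = 4804.3431 - 2351.6469 = 2452.6962

2452.6962 units


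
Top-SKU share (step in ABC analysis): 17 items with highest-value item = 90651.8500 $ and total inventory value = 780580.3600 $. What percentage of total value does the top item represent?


Top item = 90651.8500
Total = 780580.3600
Percentage = 90651.8500 / 780580.3600 * 100 = 11.6134

11.6134%


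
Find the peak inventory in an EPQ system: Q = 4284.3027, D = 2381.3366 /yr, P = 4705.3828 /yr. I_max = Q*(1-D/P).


D/P = 0.5061
1 - D/P = 0.4939
I_max = 4284.3027 * 0.4939 = 2116.0696

2116.0696 units


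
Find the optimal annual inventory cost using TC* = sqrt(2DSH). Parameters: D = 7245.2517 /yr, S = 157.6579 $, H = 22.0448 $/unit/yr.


2*D*S*H = 50362278.8884
TC* = sqrt(50362278.8884) = 7096.6386

7096.6386 $/yr


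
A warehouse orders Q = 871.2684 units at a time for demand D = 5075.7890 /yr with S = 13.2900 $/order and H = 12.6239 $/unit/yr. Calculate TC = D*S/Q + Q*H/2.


Ordering cost = D*S/Q = 77.4242
Holding cost = Q*H/2 = 5499.4026
TC = 77.4242 + 5499.4026 = 5576.8268

5576.8268 $/yr


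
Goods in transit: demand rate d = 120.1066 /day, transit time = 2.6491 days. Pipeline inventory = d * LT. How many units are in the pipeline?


Pipeline = 120.1066 * 2.6491 = 318.1744

318.1744 units


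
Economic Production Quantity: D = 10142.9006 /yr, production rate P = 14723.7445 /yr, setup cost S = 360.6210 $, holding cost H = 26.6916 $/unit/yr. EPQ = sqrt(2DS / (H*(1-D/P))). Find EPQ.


1 - D/P = 1 - 0.6889 = 0.3111
H*(1-D/P) = 8.3043
2DS = 7315485.9145
EPQ = sqrt(880929.8992) = 938.5787

938.5787 units


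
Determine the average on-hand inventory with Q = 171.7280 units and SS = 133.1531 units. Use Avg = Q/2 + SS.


Q/2 = 85.8640
Avg = 85.8640 + 133.1531 = 219.0171

219.0171 units


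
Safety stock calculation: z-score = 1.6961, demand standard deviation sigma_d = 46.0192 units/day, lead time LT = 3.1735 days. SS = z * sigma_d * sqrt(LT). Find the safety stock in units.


sqrt(LT) = sqrt(3.1735) = 1.7814
SS = 1.6961 * 46.0192 * 1.7814 = 139.0464

139.0464 units


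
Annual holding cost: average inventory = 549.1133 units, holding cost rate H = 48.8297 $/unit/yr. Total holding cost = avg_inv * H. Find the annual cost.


Cost = 549.1133 * 48.8297 = 26813.0377

26813.0377 $/yr


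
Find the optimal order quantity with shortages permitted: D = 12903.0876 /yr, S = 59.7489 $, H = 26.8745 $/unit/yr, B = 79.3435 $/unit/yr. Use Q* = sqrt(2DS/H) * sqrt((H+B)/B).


sqrt(2DS/H) = 239.5282
sqrt((H+B)/B) = 1.1570
Q* = 239.5282 * 1.1570 = 277.1405

277.1405 units


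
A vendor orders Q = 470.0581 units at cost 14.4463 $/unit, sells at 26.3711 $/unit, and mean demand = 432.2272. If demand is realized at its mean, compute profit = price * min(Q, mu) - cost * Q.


Sales at mu = min(470.0581, 432.2272) = 432.2272
Revenue = 26.3711 * 432.2272 = 11398.3067
Total cost = 14.4463 * 470.0581 = 6790.6003
Profit = 11398.3067 - 6790.6003 = 4607.7064

4607.7064 $


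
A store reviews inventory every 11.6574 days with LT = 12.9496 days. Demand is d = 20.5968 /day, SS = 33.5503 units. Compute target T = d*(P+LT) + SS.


P + LT = 24.6070
d*(P+LT) = 20.5968 * 24.6070 = 506.8255
T = 506.8255 + 33.5503 = 540.3758

540.3758 units


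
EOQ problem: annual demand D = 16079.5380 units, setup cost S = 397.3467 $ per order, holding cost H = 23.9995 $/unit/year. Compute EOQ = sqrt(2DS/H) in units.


2*D*S = 2 * 16079.5380 * 397.3467 = 12778302.7236
2*D*S/H = 532440.3727
EOQ = sqrt(532440.3727) = 729.6851

729.6851 units


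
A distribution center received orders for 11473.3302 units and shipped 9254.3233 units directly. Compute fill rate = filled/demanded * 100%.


FR = 9254.3233 / 11473.3302 * 100 = 80.6594

80.6594%


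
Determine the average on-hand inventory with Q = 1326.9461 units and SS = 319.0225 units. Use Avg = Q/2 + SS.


Q/2 = 663.4730
Avg = 663.4730 + 319.0225 = 982.4955

982.4955 units


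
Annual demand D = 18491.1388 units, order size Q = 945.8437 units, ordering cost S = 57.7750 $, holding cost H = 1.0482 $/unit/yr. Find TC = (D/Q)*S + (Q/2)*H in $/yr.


Ordering cost = D*S/Q = 1129.4948
Holding cost = Q*H/2 = 495.7167
TC = 1129.4948 + 495.7167 = 1625.2115

1625.2115 $/yr


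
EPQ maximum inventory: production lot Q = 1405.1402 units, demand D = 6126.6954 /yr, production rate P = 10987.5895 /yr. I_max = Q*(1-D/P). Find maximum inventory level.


D/P = 0.5576
1 - D/P = 0.4424
I_max = 1405.1402 * 0.4424 = 621.6320

621.6320 units


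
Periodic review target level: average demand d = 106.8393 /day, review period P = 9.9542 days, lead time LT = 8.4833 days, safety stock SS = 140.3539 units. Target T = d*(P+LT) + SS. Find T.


P + LT = 18.4375
d*(P+LT) = 106.8393 * 18.4375 = 1969.8496
T = 1969.8496 + 140.3539 = 2110.2035

2110.2035 units


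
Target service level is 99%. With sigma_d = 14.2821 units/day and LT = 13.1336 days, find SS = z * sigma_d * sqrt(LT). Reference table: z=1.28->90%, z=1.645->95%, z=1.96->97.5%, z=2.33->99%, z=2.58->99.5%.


From the table, SL = 99% corresponds to z = 2.33
sqrt(LT) = sqrt(13.1336) = 3.6240
SS = 2.33 * 14.2821 * 3.6240 = 120.5979

120.5979 units


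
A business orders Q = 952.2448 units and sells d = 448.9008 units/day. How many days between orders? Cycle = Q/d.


Cycle = 952.2448 / 448.9008 = 2.1213

2.1213 days


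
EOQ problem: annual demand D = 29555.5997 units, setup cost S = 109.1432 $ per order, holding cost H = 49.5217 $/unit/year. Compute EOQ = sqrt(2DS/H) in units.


2*D*S = 2 * 29555.5997 * 109.1432 = 6451585.4584
2*D*S/H = 130277.9480
EOQ = sqrt(130277.9480) = 360.9404

360.9404 units


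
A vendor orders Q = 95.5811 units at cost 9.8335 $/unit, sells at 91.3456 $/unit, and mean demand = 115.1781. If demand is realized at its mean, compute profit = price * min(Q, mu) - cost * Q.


Sales at mu = min(95.5811, 115.1781) = 95.5811
Revenue = 91.3456 * 95.5811 = 8730.9129
Total cost = 9.8335 * 95.5811 = 939.8967
Profit = 8730.9129 - 939.8967 = 7791.0162

7791.0162 $


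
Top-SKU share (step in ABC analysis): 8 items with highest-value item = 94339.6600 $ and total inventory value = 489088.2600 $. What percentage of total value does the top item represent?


Top item = 94339.6600
Total = 489088.2600
Percentage = 94339.6600 / 489088.2600 * 100 = 19.2889

19.2889%


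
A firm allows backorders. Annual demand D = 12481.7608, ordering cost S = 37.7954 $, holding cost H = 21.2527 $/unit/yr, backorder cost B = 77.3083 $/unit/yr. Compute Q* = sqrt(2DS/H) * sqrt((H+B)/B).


sqrt(2DS/H) = 210.7004
sqrt((H+B)/B) = 1.1291
Q* = 210.7004 * 1.1291 = 237.9057

237.9057 units


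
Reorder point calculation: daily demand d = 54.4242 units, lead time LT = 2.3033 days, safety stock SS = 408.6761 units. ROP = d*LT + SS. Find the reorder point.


d*LT = 54.4242 * 2.3033 = 125.3553
ROP = 125.3553 + 408.6761 = 534.0314

534.0314 units


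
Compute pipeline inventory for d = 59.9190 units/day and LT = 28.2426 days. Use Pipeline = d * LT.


Pipeline = 59.9190 * 28.2426 = 1692.2683

1692.2683 units


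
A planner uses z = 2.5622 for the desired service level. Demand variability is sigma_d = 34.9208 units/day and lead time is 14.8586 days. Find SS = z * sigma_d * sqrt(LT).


sqrt(LT) = sqrt(14.8586) = 3.8547
SS = 2.5622 * 34.9208 * 3.8547 = 344.8944

344.8944 units


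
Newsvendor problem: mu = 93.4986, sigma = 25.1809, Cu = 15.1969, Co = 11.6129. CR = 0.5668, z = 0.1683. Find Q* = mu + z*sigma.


CR = Cu/(Cu+Co) = 15.1969/(15.1969+11.6129) = 0.5668
z = 0.1683
Q* = 93.4986 + 0.1683 * 25.1809 = 97.7365

97.7365 units


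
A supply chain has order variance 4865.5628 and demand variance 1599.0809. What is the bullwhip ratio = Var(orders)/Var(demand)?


BW = 4865.5628 / 1599.0809 = 3.0427

3.0427


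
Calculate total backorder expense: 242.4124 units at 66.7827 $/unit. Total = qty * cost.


Total = 242.4124 * 66.7827 = 16188.9546

16188.9546 $


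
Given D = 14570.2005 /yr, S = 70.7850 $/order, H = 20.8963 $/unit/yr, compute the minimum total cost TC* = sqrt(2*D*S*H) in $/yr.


2*D*S*H = 43102866.6499
TC* = sqrt(43102866.6499) = 6565.2773

6565.2773 $/yr


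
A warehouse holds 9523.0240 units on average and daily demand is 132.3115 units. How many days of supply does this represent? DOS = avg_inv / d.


DOS = 9523.0240 / 132.3115 = 71.9743

71.9743 days


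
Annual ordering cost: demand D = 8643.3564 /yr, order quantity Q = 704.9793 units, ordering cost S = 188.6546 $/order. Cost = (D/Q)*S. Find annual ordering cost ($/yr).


Number of orders = D/Q = 12.2604
Cost = 12.2604 * 188.6546 = 2312.9884

2312.9884 $/yr


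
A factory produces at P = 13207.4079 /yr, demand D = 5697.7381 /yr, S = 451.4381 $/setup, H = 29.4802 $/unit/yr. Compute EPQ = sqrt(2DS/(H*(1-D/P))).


1 - D/P = 1 - 0.4314 = 0.5686
H*(1-D/P) = 16.7623
2DS = 5144352.1243
EPQ = sqrt(306900.0871) = 553.9856

553.9856 units


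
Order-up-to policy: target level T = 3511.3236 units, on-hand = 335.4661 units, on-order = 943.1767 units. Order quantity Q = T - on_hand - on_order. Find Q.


Inventory position = OH + OO = 335.4661 + 943.1767 = 1278.6428
Q = 3511.3236 - 1278.6428 = 2232.6808

2232.6808 units


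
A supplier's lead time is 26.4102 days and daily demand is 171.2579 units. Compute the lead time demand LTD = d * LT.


LTD = 171.2579 * 26.4102 = 4522.9554

4522.9554 units


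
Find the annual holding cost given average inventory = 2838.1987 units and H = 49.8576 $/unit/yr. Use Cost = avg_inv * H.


Cost = 2838.1987 * 49.8576 = 141505.7755

141505.7755 $/yr


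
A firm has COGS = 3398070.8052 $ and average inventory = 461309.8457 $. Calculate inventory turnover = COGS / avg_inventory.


Turnover = 3398070.8052 / 461309.8457 = 7.3661

7.3661


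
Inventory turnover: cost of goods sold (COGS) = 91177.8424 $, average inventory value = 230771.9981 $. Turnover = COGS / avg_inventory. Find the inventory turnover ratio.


Turnover = 91177.8424 / 230771.9981 = 0.3951

0.3951


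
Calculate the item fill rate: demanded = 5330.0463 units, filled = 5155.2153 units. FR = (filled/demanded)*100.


FR = 5155.2153 / 5330.0463 * 100 = 96.7199

96.7199%


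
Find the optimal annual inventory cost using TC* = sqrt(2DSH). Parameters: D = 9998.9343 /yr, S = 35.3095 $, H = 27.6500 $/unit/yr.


2*D*S*H = 19524072.5978
TC* = sqrt(19524072.5978) = 4418.6053

4418.6053 $/yr


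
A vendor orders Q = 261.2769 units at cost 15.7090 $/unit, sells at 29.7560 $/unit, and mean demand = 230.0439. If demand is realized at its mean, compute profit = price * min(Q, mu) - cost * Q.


Sales at mu = min(261.2769, 230.0439) = 230.0439
Revenue = 29.7560 * 230.0439 = 6845.1863
Total cost = 15.7090 * 261.2769 = 4104.3988
Profit = 6845.1863 - 4104.3988 = 2740.7875

2740.7875 $


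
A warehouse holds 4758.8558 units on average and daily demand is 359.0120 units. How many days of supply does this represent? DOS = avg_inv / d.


DOS = 4758.8558 / 359.0120 = 13.2554

13.2554 days


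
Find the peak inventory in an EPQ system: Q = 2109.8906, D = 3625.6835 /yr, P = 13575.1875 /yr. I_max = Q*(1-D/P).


D/P = 0.2671
1 - D/P = 0.7329
I_max = 2109.8906 * 0.7329 = 1546.3775

1546.3775 units


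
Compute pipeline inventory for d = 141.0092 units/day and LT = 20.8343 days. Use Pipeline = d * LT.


Pipeline = 141.0092 * 20.8343 = 2937.8280

2937.8280 units


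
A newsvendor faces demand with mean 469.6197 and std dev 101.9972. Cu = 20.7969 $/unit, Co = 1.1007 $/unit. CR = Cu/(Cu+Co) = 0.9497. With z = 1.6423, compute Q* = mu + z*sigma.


CR = Cu/(Cu+Co) = 20.7969/(20.7969+1.1007) = 0.9497
z = 1.6423
Q* = 469.6197 + 1.6423 * 101.9972 = 637.1297

637.1297 units


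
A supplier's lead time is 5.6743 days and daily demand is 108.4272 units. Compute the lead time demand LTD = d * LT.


LTD = 108.4272 * 5.6743 = 615.2485

615.2485 units


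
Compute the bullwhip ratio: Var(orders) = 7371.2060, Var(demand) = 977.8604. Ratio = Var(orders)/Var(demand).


BW = 7371.2060 / 977.8604 = 7.5381

7.5381


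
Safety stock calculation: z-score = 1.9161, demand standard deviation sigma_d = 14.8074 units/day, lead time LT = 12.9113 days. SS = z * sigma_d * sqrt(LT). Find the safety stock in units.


sqrt(LT) = sqrt(12.9113) = 3.5932
SS = 1.9161 * 14.8074 * 3.5932 = 101.9488

101.9488 units


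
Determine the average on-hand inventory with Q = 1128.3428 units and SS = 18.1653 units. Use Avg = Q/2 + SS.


Q/2 = 564.1714
Avg = 564.1714 + 18.1653 = 582.3367

582.3367 units


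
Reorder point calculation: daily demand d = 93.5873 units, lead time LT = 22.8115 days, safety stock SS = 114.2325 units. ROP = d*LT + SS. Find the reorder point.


d*LT = 93.5873 * 22.8115 = 2134.8667
ROP = 2134.8667 + 114.2325 = 2249.0992

2249.0992 units


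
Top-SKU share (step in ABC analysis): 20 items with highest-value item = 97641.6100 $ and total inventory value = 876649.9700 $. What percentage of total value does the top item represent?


Top item = 97641.6100
Total = 876649.9700
Percentage = 97641.6100 / 876649.9700 * 100 = 11.1380

11.1380%


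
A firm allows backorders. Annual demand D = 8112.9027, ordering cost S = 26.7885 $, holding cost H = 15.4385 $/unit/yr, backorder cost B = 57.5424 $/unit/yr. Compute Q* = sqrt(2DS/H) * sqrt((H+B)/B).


sqrt(2DS/H) = 167.7934
sqrt((H+B)/B) = 1.1262
Q* = 167.7934 * 1.1262 = 188.9668

188.9668 units


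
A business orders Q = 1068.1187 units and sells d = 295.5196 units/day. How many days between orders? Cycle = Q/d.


Cycle = 1068.1187 / 295.5196 = 3.6144

3.6144 days


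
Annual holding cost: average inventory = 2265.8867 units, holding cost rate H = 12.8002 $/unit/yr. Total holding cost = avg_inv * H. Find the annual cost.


Cost = 2265.8867 * 12.8002 = 29003.8029

29003.8029 $/yr


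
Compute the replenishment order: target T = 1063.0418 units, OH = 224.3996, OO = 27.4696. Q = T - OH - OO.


Inventory position = OH + OO = 224.3996 + 27.4696 = 251.8692
Q = 1063.0418 - 251.8692 = 811.1726

811.1726 units


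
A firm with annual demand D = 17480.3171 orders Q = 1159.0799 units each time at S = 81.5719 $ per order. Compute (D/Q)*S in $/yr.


Number of orders = D/Q = 15.0812
Cost = 15.0812 * 81.5719 = 1230.2022

1230.2022 $/yr


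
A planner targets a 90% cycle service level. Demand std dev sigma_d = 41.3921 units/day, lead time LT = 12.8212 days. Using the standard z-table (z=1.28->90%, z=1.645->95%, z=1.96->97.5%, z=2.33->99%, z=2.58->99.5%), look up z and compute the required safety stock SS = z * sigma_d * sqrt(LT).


From the table, SL = 90% corresponds to z = 1.28
sqrt(LT) = sqrt(12.8212) = 3.5807
SS = 1.28 * 41.3921 * 3.5807 = 189.7107

189.7107 units


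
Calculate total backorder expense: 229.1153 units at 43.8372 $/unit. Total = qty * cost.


Total = 229.1153 * 43.8372 = 10043.7732

10043.7732 $


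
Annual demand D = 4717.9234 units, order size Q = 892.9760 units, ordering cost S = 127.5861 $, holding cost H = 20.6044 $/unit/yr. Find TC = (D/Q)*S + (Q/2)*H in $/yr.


Ordering cost = D*S/Q = 674.0847
Holding cost = Q*H/2 = 9199.6173
TC = 674.0847 + 9199.6173 = 9873.7020

9873.7020 $/yr


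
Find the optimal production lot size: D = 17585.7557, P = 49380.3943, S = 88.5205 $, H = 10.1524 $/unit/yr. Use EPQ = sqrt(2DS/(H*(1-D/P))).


1 - D/P = 1 - 0.3561 = 0.6439
H*(1-D/P) = 6.5368
2DS = 3113399.7749
EPQ = sqrt(476284.9185) = 690.1340

690.1340 units


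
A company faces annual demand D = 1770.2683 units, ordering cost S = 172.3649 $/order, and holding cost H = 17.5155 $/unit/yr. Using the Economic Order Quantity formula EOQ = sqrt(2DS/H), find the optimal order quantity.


2*D*S = 2 * 1770.2683 * 172.3649 = 610264.2370
2*D*S/H = 34841.3826
EOQ = sqrt(34841.3826) = 186.6585

186.6585 units


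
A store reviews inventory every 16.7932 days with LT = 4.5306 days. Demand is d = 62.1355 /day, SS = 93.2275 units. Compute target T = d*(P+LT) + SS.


P + LT = 21.3238
d*(P+LT) = 62.1355 * 21.3238 = 1324.9650
T = 1324.9650 + 93.2275 = 1418.1925

1418.1925 units


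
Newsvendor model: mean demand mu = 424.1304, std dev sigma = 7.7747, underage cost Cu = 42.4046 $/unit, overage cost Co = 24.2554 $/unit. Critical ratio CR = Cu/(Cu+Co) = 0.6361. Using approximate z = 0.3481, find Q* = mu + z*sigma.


CR = Cu/(Cu+Co) = 42.4046/(42.4046+24.2554) = 0.6361
z = 0.3481
Q* = 424.1304 + 0.3481 * 7.7747 = 426.8368

426.8368 units


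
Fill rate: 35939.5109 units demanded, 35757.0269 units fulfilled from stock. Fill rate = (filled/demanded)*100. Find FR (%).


FR = 35757.0269 / 35939.5109 * 100 = 99.4922

99.4922%


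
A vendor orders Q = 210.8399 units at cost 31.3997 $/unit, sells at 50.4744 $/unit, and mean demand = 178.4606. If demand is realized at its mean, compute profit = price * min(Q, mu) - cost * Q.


Sales at mu = min(210.8399, 178.4606) = 178.4606
Revenue = 50.4744 * 178.4606 = 9007.6917
Total cost = 31.3997 * 210.8399 = 6620.3096
Profit = 9007.6917 - 6620.3096 = 2387.3821

2387.3821 $


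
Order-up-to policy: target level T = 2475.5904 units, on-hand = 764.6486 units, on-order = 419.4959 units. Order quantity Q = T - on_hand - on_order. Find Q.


Inventory position = OH + OO = 764.6486 + 419.4959 = 1184.1445
Q = 2475.5904 - 1184.1445 = 1291.4459

1291.4459 units


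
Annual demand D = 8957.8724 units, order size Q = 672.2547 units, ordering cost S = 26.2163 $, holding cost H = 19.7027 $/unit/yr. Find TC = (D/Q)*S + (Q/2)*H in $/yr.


Ordering cost = D*S/Q = 349.3353
Holding cost = Q*H/2 = 6622.6163
TC = 349.3353 + 6622.6163 = 6971.9516

6971.9516 $/yr


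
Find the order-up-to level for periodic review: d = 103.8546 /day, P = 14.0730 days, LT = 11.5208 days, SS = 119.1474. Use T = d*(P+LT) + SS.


P + LT = 25.5938
d*(P+LT) = 103.8546 * 25.5938 = 2658.0339
T = 2658.0339 + 119.1474 = 2777.1813

2777.1813 units


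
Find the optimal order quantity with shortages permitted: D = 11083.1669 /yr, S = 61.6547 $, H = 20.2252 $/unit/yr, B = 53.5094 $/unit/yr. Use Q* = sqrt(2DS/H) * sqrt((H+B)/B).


sqrt(2DS/H) = 259.9463
sqrt((H+B)/B) = 1.1739
Q* = 259.9463 * 1.1739 = 305.1436

305.1436 units


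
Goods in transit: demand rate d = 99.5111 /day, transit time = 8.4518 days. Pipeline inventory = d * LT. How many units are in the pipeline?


Pipeline = 99.5111 * 8.4518 = 841.0479

841.0479 units


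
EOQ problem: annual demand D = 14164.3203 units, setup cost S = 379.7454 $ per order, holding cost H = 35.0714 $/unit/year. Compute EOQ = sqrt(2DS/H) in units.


2*D*S = 2 * 14164.3203 * 379.7454 = 10757670.9561
2*D*S/H = 306736.2853
EOQ = sqrt(306736.2853) = 553.8378

553.8378 units


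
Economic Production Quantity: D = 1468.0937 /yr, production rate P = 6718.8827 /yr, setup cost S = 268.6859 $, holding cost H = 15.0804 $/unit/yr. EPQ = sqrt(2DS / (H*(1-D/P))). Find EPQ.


1 - D/P = 1 - 0.2185 = 0.7815
H*(1-D/P) = 11.7853
2DS = 788912.1541
EPQ = sqrt(66940.3962) = 258.7284

258.7284 units


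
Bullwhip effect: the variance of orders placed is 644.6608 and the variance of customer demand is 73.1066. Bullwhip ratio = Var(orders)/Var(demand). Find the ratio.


BW = 644.6608 / 73.1066 = 8.8181

8.8181


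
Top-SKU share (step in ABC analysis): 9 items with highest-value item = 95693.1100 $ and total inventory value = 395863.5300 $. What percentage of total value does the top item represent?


Top item = 95693.1100
Total = 395863.5300
Percentage = 95693.1100 / 395863.5300 * 100 = 24.1733

24.1733%


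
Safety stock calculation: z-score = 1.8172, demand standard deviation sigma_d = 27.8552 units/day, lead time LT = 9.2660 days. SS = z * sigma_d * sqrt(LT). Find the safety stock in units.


sqrt(LT) = sqrt(9.2660) = 3.0440
SS = 1.8172 * 27.8552 * 3.0440 = 154.0832

154.0832 units


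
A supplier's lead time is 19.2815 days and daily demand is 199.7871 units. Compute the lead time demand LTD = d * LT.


LTD = 199.7871 * 19.2815 = 3852.1950

3852.1950 units


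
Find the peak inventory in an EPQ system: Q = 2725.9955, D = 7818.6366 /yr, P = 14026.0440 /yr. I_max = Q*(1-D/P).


D/P = 0.5574
1 - D/P = 0.4426
I_max = 2725.9955 * 0.4426 = 1206.4246

1206.4246 units


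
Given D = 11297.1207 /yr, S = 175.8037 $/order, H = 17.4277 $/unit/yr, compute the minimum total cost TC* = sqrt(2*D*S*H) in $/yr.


2*D*S*H = 69225460.1098
TC* = sqrt(69225460.1098) = 8320.1839

8320.1839 $/yr


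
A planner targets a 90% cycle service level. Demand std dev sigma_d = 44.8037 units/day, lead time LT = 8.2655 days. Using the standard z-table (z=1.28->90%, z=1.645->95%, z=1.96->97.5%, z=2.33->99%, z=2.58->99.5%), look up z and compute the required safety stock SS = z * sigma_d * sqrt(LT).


From the table, SL = 90% corresponds to z = 1.28
sqrt(LT) = sqrt(8.2655) = 2.8750
SS = 1.28 * 44.8037 * 2.8750 = 164.8764

164.8764 units


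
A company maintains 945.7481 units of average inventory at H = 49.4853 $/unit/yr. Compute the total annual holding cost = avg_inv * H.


Cost = 945.7481 * 49.4853 = 46800.6285

46800.6285 $/yr


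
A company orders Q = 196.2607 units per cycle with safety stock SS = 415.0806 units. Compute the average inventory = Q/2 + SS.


Q/2 = 98.1304
Avg = 98.1304 + 415.0806 = 513.2110

513.2110 units


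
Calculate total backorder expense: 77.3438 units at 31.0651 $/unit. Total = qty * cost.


Total = 77.3438 * 31.0651 = 2402.6929

2402.6929 $


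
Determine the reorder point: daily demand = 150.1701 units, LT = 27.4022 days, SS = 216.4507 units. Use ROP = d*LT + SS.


d*LT = 150.1701 * 27.4022 = 4114.9911
ROP = 4114.9911 + 216.4507 = 4331.4418

4331.4418 units


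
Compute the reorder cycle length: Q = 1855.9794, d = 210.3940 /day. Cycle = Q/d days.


Cycle = 1855.9794 / 210.3940 = 8.8214

8.8214 days


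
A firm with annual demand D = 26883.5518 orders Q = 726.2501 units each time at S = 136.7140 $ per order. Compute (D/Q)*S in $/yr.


Number of orders = D/Q = 37.0169
Cost = 37.0169 * 136.7140 = 5060.7331

5060.7331 $/yr


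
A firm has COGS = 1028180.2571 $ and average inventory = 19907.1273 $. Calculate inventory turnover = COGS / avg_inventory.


Turnover = 1028180.2571 / 19907.1273 = 51.6489

51.6489


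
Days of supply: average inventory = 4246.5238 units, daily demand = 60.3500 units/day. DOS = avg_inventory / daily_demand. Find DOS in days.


DOS = 4246.5238 / 60.3500 = 70.3649

70.3649 days


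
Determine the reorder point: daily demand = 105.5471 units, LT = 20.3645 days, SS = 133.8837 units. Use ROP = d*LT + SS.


d*LT = 105.5471 * 20.3645 = 2149.4139
ROP = 2149.4139 + 133.8837 = 2283.2976

2283.2976 units


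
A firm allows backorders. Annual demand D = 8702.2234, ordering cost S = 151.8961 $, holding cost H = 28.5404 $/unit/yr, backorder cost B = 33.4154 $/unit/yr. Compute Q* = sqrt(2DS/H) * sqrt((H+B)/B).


sqrt(2DS/H) = 304.3501
sqrt((H+B)/B) = 1.3617
Q* = 304.3501 * 1.3617 = 414.4203

414.4203 units


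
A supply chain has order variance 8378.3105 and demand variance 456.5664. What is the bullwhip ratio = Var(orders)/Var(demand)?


BW = 8378.3105 / 456.5664 = 18.3507

18.3507


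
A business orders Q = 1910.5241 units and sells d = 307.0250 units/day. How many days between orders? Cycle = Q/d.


Cycle = 1910.5241 / 307.0250 = 6.2227

6.2227 days


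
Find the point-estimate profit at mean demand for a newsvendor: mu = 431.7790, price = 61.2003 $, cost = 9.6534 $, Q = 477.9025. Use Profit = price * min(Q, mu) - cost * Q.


Sales at mu = min(477.9025, 431.7790) = 431.7790
Revenue = 61.2003 * 431.7790 = 26425.0043
Total cost = 9.6534 * 477.9025 = 4613.3840
Profit = 26425.0043 - 4613.3840 = 21811.6203

21811.6203 $


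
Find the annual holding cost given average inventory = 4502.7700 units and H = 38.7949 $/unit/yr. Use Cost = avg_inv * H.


Cost = 4502.7700 * 38.7949 = 174684.5119

174684.5119 $/yr


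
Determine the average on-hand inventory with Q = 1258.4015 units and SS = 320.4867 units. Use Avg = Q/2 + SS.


Q/2 = 629.2007
Avg = 629.2007 + 320.4867 = 949.6874

949.6874 units


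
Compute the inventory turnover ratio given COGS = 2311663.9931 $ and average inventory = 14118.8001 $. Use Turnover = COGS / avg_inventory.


Turnover = 2311663.9931 / 14118.8001 = 163.7295

163.7295


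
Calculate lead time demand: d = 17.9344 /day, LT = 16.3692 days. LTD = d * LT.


LTD = 17.9344 * 16.3692 = 293.5718

293.5718 units


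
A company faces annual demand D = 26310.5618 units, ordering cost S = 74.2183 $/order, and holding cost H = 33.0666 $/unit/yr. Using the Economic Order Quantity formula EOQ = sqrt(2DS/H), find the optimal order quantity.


2*D*S = 2 * 26310.5618 * 74.2183 = 3905450.3377
2*D*S/H = 118108.6153
EOQ = sqrt(118108.6153) = 343.6693

343.6693 units


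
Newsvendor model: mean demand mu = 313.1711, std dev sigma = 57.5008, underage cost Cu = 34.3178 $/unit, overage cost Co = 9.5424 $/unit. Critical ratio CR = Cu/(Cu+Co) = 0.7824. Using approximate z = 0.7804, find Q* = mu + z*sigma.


CR = Cu/(Cu+Co) = 34.3178/(34.3178+9.5424) = 0.7824
z = 0.7804
Q* = 313.1711 + 0.7804 * 57.5008 = 358.0447

358.0447 units


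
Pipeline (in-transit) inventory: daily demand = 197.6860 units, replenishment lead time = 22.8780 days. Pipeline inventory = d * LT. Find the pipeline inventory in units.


Pipeline = 197.6860 * 22.8780 = 4522.6603

4522.6603 units


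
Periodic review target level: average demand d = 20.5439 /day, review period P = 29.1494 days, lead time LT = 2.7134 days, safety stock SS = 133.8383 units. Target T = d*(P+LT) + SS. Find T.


P + LT = 31.8628
d*(P+LT) = 20.5439 * 31.8628 = 654.5862
T = 654.5862 + 133.8383 = 788.4245

788.4245 units


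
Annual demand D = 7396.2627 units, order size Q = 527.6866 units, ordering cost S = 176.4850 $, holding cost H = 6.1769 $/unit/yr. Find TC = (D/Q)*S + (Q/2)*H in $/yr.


Ordering cost = D*S/Q = 2473.6831
Holding cost = Q*H/2 = 1629.7337
TC = 2473.6831 + 1629.7337 = 4103.4168

4103.4168 $/yr


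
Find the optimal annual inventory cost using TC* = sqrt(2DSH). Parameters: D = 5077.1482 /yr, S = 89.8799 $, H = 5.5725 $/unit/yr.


2*D*S*H = 5085837.6655
TC* = sqrt(5085837.6655) = 2255.1802

2255.1802 $/yr


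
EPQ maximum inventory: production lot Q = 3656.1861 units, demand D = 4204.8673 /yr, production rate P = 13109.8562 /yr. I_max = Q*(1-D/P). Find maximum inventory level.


D/P = 0.3207
1 - D/P = 0.6793
I_max = 3656.1861 * 0.6793 = 2483.4976

2483.4976 units


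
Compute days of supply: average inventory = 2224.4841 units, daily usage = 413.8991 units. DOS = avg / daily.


DOS = 2224.4841 / 413.8991 = 5.3745

5.3745 days


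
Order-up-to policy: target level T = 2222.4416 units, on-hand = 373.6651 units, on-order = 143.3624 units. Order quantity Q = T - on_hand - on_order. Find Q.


Inventory position = OH + OO = 373.6651 + 143.3624 = 517.0275
Q = 2222.4416 - 517.0275 = 1705.4141

1705.4141 units


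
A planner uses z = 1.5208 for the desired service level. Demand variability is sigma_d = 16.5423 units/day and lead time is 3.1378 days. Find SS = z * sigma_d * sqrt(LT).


sqrt(LT) = sqrt(3.1378) = 1.7714
SS = 1.5208 * 16.5423 * 1.7714 = 44.5636

44.5636 units


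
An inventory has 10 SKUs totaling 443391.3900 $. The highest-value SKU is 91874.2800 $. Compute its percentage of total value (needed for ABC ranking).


Top item = 91874.2800
Total = 443391.3900
Percentage = 91874.2800 / 443391.3900 * 100 = 20.7208

20.7208%


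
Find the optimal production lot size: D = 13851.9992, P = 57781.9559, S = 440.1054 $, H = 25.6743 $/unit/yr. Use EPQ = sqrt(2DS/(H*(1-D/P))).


1 - D/P = 1 - 0.2397 = 0.7603
H*(1-D/P) = 19.5194
2DS = 12192679.2974
EPQ = sqrt(624643.1798) = 790.3437

790.3437 units


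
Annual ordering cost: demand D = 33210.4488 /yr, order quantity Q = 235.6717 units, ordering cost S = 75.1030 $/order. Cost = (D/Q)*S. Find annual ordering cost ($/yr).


Number of orders = D/Q = 140.9183
Cost = 140.9183 * 75.1030 = 10583.3850

10583.3850 $/yr


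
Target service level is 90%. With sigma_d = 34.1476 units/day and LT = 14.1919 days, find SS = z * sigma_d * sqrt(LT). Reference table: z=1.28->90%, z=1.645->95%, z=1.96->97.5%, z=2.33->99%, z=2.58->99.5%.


From the table, SL = 90% corresponds to z = 1.28
sqrt(LT) = sqrt(14.1919) = 3.7672
SS = 1.28 * 34.1476 * 3.7672 = 164.6609

164.6609 units


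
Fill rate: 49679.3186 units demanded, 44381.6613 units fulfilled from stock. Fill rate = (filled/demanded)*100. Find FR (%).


FR = 44381.6613 / 49679.3186 * 100 = 89.3363

89.3363%


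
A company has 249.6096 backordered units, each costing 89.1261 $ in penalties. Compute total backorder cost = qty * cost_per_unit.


Total = 249.6096 * 89.1261 = 22246.7302

22246.7302 $


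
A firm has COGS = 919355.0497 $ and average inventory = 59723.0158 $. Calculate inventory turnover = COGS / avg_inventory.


Turnover = 919355.0497 / 59723.0158 = 15.3936

15.3936


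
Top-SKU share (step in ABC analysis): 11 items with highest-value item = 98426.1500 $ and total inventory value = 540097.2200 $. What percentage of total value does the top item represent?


Top item = 98426.1500
Total = 540097.2200
Percentage = 98426.1500 / 540097.2200 * 100 = 18.2238

18.2238%


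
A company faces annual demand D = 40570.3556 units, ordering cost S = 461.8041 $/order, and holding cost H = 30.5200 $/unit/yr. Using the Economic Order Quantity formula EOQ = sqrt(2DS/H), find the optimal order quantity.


2*D*S = 2 * 40570.3556 * 461.8041 = 37471113.1091
2*D*S/H = 1227755.9996
EOQ = sqrt(1227755.9996) = 1108.0415

1108.0415 units


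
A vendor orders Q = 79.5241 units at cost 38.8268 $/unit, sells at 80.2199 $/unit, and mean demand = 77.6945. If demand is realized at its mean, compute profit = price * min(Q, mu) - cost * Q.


Sales at mu = min(79.5241, 77.6945) = 77.6945
Revenue = 80.2199 * 77.6945 = 6232.6450
Total cost = 38.8268 * 79.5241 = 3087.6663
Profit = 6232.6450 - 3087.6663 = 3144.9787

3144.9787 $


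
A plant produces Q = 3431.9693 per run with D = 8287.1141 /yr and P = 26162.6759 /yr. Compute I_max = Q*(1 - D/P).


D/P = 0.3168
1 - D/P = 0.6832
I_max = 3431.9693 * 0.6832 = 2344.8817

2344.8817 units


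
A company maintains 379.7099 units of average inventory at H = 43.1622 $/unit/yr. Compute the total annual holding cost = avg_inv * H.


Cost = 379.7099 * 43.1622 = 16389.1146

16389.1146 $/yr


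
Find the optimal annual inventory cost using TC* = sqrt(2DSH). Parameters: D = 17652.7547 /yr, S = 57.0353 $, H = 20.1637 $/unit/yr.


2*D*S*H = 40602842.6001
TC* = sqrt(40602842.6001) = 6372.0360

6372.0360 $/yr


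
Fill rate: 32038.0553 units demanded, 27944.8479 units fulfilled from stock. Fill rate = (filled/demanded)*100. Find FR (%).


FR = 27944.8479 / 32038.0553 * 100 = 87.2239

87.2239%


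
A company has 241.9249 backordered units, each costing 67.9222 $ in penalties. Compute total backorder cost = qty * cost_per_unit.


Total = 241.9249 * 67.9222 = 16432.0714

16432.0714 $


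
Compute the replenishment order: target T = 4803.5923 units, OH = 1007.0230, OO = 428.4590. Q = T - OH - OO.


Inventory position = OH + OO = 1007.0230 + 428.4590 = 1435.4820
Q = 4803.5923 - 1435.4820 = 3368.1103

3368.1103 units


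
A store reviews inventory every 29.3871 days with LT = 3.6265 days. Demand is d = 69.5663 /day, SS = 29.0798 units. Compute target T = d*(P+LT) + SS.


P + LT = 33.0136
d*(P+LT) = 69.5663 * 33.0136 = 2296.6340
T = 2296.6340 + 29.0798 = 2325.7138

2325.7138 units


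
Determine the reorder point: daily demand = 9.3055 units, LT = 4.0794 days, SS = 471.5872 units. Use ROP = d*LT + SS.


d*LT = 9.3055 * 4.0794 = 37.9609
ROP = 37.9609 + 471.5872 = 509.5481

509.5481 units


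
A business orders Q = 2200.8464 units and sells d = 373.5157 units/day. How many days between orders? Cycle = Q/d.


Cycle = 2200.8464 / 373.5157 = 5.8922

5.8922 days


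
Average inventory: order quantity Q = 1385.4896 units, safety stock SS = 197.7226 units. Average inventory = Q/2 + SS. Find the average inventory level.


Q/2 = 692.7448
Avg = 692.7448 + 197.7226 = 890.4674

890.4674 units


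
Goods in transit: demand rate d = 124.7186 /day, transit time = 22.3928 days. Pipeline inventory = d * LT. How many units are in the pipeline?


Pipeline = 124.7186 * 22.3928 = 2792.7987

2792.7987 units


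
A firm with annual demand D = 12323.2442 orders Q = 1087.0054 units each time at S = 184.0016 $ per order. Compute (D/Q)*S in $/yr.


Number of orders = D/Q = 11.3369
Cost = 11.3369 * 184.0016 = 2086.0031

2086.0031 $/yr


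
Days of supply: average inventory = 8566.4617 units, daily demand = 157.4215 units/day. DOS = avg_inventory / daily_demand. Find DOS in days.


DOS = 8566.4617 / 157.4215 = 54.4174

54.4174 days


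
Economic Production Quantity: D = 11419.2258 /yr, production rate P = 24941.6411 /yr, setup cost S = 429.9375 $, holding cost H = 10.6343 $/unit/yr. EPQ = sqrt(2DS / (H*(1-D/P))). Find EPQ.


1 - D/P = 1 - 0.4578 = 0.5422
H*(1-D/P) = 5.7655
2DS = 9819106.7848
EPQ = sqrt(1703075.2242) = 1305.0192

1305.0192 units


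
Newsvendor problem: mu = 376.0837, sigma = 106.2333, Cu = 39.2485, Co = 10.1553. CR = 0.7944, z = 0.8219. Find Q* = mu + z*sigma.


CR = Cu/(Cu+Co) = 39.2485/(39.2485+10.1553) = 0.7944
z = 0.8219
Q* = 376.0837 + 0.8219 * 106.2333 = 463.3968

463.3968 units


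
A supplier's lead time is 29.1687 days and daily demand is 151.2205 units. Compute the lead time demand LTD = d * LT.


LTD = 151.2205 * 29.1687 = 4410.9054

4410.9054 units


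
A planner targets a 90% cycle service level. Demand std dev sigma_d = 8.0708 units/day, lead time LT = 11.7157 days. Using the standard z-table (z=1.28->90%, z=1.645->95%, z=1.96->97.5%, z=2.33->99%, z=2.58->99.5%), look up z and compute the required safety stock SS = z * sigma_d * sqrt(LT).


From the table, SL = 90% corresponds to z = 1.28
sqrt(LT) = sqrt(11.7157) = 3.4228
SS = 1.28 * 8.0708 * 3.4228 = 35.3599

35.3599 units


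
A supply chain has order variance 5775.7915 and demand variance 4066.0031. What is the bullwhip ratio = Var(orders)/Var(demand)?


BW = 5775.7915 / 4066.0031 = 1.4205

1.4205


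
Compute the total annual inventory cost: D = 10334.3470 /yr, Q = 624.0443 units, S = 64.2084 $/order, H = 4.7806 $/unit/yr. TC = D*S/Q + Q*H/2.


Ordering cost = D*S/Q = 1063.3089
Holding cost = Q*H/2 = 1491.6531
TC = 1063.3089 + 1491.6531 = 2554.9620

2554.9620 $/yr


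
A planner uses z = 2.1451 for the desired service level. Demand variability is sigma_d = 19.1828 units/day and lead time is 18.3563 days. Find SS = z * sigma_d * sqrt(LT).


sqrt(LT) = sqrt(18.3563) = 4.2844
SS = 2.1451 * 19.1828 * 4.2844 = 176.2999

176.2999 units


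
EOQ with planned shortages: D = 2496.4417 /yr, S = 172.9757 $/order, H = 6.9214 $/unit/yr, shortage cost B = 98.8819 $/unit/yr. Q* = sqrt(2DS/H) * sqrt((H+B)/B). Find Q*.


sqrt(2DS/H) = 353.2411
sqrt((H+B)/B) = 1.0344
Q* = 353.2411 * 1.0344 = 365.3949

365.3949 units


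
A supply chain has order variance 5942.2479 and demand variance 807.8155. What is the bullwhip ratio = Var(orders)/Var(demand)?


BW = 5942.2479 / 807.8155 = 7.3559

7.3559


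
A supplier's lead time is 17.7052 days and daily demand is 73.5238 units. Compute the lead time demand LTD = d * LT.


LTD = 73.5238 * 17.7052 = 1301.7536

1301.7536 units


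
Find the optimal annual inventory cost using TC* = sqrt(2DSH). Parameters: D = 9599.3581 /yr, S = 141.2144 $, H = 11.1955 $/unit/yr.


2*D*S*H = 30352514.0079
TC* = sqrt(30352514.0079) = 5509.3116

5509.3116 $/yr


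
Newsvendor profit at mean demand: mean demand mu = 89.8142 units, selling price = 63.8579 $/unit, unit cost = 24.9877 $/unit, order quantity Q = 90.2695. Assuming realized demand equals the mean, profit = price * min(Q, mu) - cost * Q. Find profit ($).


Sales at mu = min(90.2695, 89.8142) = 89.8142
Revenue = 63.8579 * 89.8142 = 5735.3462
Total cost = 24.9877 * 90.2695 = 2255.6272
Profit = 5735.3462 - 2255.6272 = 3479.7190

3479.7190 $


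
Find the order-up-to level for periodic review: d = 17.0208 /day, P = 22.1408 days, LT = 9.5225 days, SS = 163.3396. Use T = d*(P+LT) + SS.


P + LT = 31.6633
d*(P+LT) = 17.0208 * 31.6633 = 538.9347
T = 538.9347 + 163.3396 = 702.2743

702.2743 units


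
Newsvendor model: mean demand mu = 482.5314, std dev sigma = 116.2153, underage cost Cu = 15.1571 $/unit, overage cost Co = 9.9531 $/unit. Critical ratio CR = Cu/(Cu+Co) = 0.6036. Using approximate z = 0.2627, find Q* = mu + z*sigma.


CR = Cu/(Cu+Co) = 15.1571/(15.1571+9.9531) = 0.6036
z = 0.2627
Q* = 482.5314 + 0.2627 * 116.2153 = 513.0612

513.0612 units


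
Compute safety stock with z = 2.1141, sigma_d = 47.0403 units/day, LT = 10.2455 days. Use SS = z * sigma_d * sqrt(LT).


sqrt(LT) = sqrt(10.2455) = 3.2009
SS = 2.1141 * 47.0403 * 3.2009 = 318.3187

318.3187 units


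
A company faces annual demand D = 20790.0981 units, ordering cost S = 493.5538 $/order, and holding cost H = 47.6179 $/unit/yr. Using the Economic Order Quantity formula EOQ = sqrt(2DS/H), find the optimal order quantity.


2*D*S = 2 * 20790.0981 * 493.5538 = 20522063.8393
2*D*S/H = 430973.7271
EOQ = sqrt(430973.7271) = 656.4859

656.4859 units
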